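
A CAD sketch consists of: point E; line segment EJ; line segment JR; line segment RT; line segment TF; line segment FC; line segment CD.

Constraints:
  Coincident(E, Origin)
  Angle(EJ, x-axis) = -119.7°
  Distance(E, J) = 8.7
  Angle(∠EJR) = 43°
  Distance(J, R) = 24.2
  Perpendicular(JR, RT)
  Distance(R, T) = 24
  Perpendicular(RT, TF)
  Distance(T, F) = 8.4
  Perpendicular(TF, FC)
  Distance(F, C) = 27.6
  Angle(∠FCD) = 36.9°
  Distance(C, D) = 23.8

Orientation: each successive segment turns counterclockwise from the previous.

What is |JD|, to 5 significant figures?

33.817

E is at the origin; EJ runs at -119.7° with length 8.7, so J = (-4.3105, -7.5571). ∠EJR = 43.0° gives JR at 17.300° from the x-axis; with |JR| = 24.2, R = (18.795, -0.36062). JR ⟂ RT, so RT runs at 107.30°; with |RT| = 24.0, T = (11.658, 22.554). RT ⟂ TF, so TF runs at -162.70°; with |TF| = 8.4, F = (3.6377, 20.056). TF ⟂ FC, so FC runs at -72.700°; with |FC| = 27.6, C = (11.845, -6.2957). ∠FCD = 36.9° gives CD at 70.400° from the x-axis; with |CD| = 23.8, D = (19.829, 16.125). Then |JD| = |D − J| = 33.817.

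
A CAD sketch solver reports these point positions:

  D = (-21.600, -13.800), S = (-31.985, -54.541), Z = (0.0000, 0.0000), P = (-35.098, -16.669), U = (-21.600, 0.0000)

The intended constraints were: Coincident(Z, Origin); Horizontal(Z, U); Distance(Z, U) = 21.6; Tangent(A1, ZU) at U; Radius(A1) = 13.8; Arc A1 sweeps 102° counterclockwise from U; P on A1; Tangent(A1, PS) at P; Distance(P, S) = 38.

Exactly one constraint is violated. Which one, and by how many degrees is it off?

Tangent(A1, PS) at P — off by 7.30°.

Z = (0.00, 0.00) ✓; Z.y = 0.00, U.y = 0.00 ✓; |ZU| = 21.60 ✓; ∠(DU, UZ) = 90.00° ✓; |DU| = 13.80 ✓; bearing(D→P) − bearing(D→U) = 102.0° ✓; |DP| = 13.80 ✓; ∠(DP, PS) = 97.30° ✗; |PS| = 38.00 ✓.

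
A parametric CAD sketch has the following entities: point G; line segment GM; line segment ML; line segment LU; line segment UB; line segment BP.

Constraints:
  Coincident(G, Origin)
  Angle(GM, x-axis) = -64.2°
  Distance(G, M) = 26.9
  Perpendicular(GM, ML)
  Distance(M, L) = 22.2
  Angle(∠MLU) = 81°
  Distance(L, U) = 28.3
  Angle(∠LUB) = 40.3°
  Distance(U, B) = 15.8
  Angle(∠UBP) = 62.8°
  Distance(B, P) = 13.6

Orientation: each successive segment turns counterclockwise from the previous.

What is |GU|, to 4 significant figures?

17.80

G is at the origin; GM runs at -64.2° with length 26.9, so M = (11.71, -24.22). GM is perpendicular to ML, so ML runs at 25.80°; with |ML| = 22.2, L = (31.69, -14.56). ∠MLU = 81.0° gives LU at 124.8° from the x-axis; with |LU| = 28.3, U = (15.54, 8.682). Then |GU| = |U − G| = 17.80.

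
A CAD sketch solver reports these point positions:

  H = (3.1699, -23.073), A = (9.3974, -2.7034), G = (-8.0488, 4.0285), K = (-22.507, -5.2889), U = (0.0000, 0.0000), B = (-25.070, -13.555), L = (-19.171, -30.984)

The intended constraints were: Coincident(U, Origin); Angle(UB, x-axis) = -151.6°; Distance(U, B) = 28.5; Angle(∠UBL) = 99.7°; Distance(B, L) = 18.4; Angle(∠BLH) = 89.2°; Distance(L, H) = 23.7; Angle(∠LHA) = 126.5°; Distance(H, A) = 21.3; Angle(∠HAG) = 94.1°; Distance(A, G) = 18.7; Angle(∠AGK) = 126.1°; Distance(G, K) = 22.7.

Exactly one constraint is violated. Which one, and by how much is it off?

Distance(G, K) = 22.7 — off by 5.50.

U = (0.00, 0.00) ✓; UB at -151.6° ✓; |UB| = 28.50 ✓; ∠UBL = 99.70° ✓; |BL| = 18.40 ✓; ∠BLH = 89.20° ✓; |LH| = 23.70 ✓; ∠LHA = 126.5° ✓; |HA| = 21.30 ✓; ∠HAG = 94.10° ✓; |AG| = 18.70 ✓; ∠AGK = 126.1° ✓; |GK| = 17.20 ✗.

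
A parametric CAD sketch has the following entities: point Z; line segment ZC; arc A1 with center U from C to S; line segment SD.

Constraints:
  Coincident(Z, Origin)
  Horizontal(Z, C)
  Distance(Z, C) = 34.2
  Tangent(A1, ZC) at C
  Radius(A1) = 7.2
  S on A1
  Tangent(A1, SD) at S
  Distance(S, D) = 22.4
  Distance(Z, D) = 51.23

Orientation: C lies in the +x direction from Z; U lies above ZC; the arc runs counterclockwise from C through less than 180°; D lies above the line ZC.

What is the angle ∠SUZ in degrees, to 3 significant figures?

167°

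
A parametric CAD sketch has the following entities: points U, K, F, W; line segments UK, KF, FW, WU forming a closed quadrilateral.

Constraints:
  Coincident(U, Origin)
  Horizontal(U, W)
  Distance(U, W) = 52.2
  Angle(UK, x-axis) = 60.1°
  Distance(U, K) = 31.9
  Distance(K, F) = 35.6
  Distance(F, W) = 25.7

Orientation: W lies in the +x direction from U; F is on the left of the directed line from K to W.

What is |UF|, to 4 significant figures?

57.50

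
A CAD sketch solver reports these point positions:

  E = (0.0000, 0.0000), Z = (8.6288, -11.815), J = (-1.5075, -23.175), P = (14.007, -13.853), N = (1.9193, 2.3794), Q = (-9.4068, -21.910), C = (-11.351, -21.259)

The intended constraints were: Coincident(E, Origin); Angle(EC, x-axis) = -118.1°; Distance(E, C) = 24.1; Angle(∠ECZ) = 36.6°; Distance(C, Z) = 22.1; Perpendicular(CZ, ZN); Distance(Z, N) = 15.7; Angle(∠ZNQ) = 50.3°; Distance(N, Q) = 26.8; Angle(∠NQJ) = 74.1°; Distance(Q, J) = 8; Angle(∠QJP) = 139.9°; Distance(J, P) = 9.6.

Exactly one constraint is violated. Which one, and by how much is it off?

Distance(J, P) = 9.6 — off by 8.50.

E = (0.00, 0.00) ✓; EC at -118.1° ✓; |EC| = 24.10 ✓; ∠ECZ = 36.60° ✓; |CZ| = 22.10 ✓; ∠(CZ, ZN) = 90.00° ✓; |ZN| = 15.70 ✓; ∠ZNQ = 50.30° ✓; |NQ| = 26.80 ✓; ∠NQJ = 74.10° ✓; |QJ| = 8.000 ✓; ∠QJP = 139.9° ✓; |JP| = 18.10 ✗.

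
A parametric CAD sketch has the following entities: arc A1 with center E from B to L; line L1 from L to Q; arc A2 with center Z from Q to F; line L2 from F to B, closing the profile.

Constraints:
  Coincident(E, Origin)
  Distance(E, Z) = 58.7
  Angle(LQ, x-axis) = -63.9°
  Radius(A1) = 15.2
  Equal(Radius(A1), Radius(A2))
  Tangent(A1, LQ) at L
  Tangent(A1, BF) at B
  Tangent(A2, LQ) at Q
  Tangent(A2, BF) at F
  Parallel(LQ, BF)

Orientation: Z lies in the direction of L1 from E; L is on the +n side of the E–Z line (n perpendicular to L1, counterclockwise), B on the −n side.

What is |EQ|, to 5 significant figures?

60.636

Tangency of A1 to both parallel lines with radius 15.2 puts L and B at E ± 15.2·n: L = (13.650, 6.6871), B = (-13.650, -6.6871). Equal radii place Q and F the same way about Z: Q = Z + 15.2·n = (39.474, -46.027), F = Z − 15.2·n = (12.174, -59.401). Then |EQ| = |Q − E| = 60.636.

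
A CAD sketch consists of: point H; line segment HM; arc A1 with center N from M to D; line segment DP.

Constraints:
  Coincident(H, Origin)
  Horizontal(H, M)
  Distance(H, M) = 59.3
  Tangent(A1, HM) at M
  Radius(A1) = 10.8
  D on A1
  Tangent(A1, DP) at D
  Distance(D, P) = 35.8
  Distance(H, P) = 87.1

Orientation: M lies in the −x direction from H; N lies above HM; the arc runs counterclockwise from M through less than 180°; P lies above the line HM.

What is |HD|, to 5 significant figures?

54.185

H is at the origin; H and M share the same y with |HM| = 59.3 and M on the −x side, so M = (-59.300, 0.0000). A1 meets HM tangentially, so NM is at right angles to HM, so N = M + (0, 10.8) = (-59.300, 10.800). Since ND ⟂ DP (tangency), |NP| = √(10.8² + 35.8²) = 37.394 regardless of where D sits on A1. So P lies on both circle(H, 87.1) and circle(N, 37.394); the above-HM intersection is P = (-74.631, 44.906). D is the foot of the tangent from P: D = (-51.148, 17.884).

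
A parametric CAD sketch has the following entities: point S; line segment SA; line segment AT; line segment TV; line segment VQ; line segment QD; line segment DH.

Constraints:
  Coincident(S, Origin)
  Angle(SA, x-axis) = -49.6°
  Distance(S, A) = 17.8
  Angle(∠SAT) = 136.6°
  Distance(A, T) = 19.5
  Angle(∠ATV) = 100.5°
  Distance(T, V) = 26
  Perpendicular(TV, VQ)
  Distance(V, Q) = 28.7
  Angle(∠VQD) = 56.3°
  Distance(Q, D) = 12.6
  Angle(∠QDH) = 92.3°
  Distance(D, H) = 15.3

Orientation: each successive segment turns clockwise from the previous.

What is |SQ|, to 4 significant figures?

20.61

∠ATV = 100.5° gives TV at -172.5° from the x-axis; with |TV| = 26.0, V = (-15.26, -36.42). TV ⟂ VQ, so VQ runs at 97.50°; with |VQ| = 28.7, Q = (-19.01, -7.968). Then |SQ| = |Q − S| = 20.61.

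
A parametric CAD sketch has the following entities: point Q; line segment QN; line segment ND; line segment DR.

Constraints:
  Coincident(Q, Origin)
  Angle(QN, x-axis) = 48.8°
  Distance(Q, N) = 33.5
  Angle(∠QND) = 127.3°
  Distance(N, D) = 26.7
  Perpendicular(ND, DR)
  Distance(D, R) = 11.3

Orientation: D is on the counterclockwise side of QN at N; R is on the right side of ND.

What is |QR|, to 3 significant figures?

60.4

Q is at the origin; QN runs at 48.8° with length 33.5, so N = 33.5·(cos 48.8°, sin 48.8°) = (22.1, 25.2). ∠QND = 127.3°, so ND runs at 48.8° + (180° − 127.3°) = 102° from the x-axis; with |ND| = 26.7, D = N + 26.7·(cos 102°, sin 102°) = (16.7, 51.4). ND is perpendicular to DR; with |DR| = 11.3 on the right of ND, R = D + 11.3·(0.980, 0.199) = (27.8, 53.6). Then |QR| = |R − Q| = 60.4.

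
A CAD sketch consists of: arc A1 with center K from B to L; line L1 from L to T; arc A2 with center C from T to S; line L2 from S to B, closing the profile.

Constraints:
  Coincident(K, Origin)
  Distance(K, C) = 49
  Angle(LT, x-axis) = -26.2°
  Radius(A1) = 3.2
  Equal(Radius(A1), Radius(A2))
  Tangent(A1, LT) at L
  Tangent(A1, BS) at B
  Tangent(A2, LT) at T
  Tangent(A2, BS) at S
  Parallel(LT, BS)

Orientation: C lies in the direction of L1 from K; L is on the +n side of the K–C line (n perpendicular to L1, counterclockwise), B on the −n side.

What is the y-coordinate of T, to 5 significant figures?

-18.763

The slot axis is L1's direction at -26.2°, so u = (cos -26.2°, sin -26.2°) = (0.89726, -0.44151) and n = (−sin -26.2°, cos -26.2°) = (0.44151, 0.89726). K is at the origin and C lies 49.0 along u from K, so C = 49.0·u = (43.966, -21.634). Tangency of A1 to both parallel lines with radius 3.2 puts L and B at K ± 3.2·n: L = (1.4128, 2.8712), B = (-1.4128, -2.8712). Equal radii place T and S the same way about C: T = C + 3.2·n = (45.378, -18.763), S = C − 3.2·n = (42.553, -24.505). So T.y = -18.763.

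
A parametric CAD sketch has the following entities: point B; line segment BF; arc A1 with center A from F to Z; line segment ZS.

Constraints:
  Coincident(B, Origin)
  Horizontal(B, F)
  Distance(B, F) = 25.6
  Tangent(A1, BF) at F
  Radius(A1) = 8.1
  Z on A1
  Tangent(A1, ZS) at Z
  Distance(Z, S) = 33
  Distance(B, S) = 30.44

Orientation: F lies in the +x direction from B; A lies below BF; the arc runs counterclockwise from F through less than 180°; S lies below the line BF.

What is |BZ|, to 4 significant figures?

19.28

Checks: |AZ| = 8.100 ✓; ∠(AZ, ZS) = 90.00° ✓; |ZS| = 33.00 ✓; |BS| = 30.44 ✓.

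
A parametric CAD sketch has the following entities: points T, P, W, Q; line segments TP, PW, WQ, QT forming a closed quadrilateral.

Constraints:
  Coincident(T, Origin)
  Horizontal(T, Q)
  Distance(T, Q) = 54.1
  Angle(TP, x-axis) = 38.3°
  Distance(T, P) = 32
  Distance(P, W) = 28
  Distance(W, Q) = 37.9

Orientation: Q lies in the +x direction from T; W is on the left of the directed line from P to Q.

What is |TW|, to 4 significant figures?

60.00

Checks: |PW| = 28.00 ✓; |WQ| = 37.90 ✓.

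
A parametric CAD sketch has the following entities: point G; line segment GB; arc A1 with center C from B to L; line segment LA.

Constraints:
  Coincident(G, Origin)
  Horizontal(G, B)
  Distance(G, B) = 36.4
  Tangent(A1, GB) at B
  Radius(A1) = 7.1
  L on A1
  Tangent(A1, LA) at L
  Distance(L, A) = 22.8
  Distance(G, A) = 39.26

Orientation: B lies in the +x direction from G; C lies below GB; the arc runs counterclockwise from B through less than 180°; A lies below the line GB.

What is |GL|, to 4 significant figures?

30.01

G is at the origin; G and B share the same y with |GB| = 36.4 and B on the +x side, so B = (36.40, 0.000). Tangency of A1 to GB means the radius CB is perpendicular to GB, so C = B + (0, -7.1) = (36.40, -7.100). Since CL ⟂ LA (tangency), |CA| = √(7.1² + 22.8²) = 23.88 regardless of where L sits on A1. So A lies on both circle(G, 39.26) and circle(C, 23.88); the below-GB intersection is A = (26.60, -28.88). L is the foot of the tangent from A: L = (29.35, -6.243).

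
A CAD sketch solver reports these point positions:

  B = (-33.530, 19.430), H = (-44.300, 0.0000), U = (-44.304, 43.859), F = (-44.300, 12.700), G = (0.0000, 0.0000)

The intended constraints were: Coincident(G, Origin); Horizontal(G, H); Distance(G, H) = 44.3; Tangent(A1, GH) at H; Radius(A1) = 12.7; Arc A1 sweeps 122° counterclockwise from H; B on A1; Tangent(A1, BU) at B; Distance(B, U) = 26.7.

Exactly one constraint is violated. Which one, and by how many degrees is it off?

Tangent(A1, BU) at B — off by 8.20°.

G = (0.00, 0.00) ✓; G.y = 0.00, H.y = 0.00 ✓; |GH| = 44.30 ✓; ∠(FH, HG) = 90.00° ✓; |FH| = 12.70 ✓; bearing(F→B) − bearing(F→H) = 122.0° ✓; |FB| = 12.70 ✓; ∠(FB, BU) = 98.20° ✗; |BU| = 26.70 ✓.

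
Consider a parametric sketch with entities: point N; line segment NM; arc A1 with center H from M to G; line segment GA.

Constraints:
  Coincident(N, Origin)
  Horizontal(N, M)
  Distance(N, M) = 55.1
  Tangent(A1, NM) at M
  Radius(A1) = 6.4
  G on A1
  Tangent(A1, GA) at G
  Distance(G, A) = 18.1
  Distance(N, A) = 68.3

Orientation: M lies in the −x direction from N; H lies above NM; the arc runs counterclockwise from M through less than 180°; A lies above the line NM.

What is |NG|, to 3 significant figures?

52.0

Checks: ∠(HM, MN) = 90.00° ✓; |HM| = 6.400 ✓; |HG| = 6.400 ✓; ∠(HG, GA) = 90.00° ✓; |GA| = 18.10 ✓; |NA| = 68.30 ✓.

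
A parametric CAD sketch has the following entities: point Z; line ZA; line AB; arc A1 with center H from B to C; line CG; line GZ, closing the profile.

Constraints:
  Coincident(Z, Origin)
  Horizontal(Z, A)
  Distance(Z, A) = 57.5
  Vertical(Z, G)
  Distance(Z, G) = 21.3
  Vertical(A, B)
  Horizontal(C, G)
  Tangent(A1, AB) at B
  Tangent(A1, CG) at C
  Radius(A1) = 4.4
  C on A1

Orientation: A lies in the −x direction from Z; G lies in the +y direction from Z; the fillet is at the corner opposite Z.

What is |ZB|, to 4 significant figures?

59.93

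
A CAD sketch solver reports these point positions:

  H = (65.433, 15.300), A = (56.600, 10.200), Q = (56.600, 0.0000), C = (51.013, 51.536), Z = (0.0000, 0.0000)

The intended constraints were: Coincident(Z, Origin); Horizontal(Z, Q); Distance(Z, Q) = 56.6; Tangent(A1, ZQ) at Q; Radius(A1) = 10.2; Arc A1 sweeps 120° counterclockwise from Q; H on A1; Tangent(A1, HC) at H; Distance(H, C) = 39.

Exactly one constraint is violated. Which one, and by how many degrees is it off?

Tangent(A1, HC) at H — off by 8.30°.

Z = (0.00, 0.00) ✓; Z.y = 0.00, Q.y = 0.00 ✓; |ZQ| = 56.60 ✓; ∠(AQ, QZ) = 90.00° ✓; |AQ| = 10.20 ✓; bearing(A→H) − bearing(A→Q) = 120.0° ✓; |AH| = 10.20 ✓; ∠(AH, HC) = 98.30° ✗; |HC| = 39.00 ✓.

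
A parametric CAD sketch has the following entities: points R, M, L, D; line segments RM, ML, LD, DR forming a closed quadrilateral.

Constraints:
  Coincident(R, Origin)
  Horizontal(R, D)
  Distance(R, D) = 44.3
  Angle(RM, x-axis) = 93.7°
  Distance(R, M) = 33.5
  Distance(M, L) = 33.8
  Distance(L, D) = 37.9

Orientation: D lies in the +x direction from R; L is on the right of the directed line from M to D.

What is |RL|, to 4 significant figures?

6.449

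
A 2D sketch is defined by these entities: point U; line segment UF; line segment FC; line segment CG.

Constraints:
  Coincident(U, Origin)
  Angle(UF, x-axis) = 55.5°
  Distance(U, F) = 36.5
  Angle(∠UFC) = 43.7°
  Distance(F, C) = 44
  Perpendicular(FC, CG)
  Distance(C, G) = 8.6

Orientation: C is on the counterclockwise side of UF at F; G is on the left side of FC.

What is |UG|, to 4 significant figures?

24.21

∠UFC = 43.7°, so FC runs at 55.5° + (180° − 43.7°) = 191.8° from the x-axis; with |FC| = 44.0, C = F + 44.0·(cos 191.8°, sin 191.8°) = (-22.40, 21.08). The perpendicularity gives CG at right angles to FC; with |CG| = 8.6 on the left of FC, G = C + 8.6·(0.2045, -0.9789) = (-20.64, 12.66). Then |UG| = |G − U| = 24.21.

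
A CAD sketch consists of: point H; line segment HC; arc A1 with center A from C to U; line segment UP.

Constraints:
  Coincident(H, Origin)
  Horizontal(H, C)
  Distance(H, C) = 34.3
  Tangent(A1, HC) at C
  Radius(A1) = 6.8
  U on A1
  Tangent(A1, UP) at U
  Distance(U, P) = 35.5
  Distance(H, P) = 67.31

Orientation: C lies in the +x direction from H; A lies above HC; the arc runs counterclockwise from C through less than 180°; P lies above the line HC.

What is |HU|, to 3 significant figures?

40.3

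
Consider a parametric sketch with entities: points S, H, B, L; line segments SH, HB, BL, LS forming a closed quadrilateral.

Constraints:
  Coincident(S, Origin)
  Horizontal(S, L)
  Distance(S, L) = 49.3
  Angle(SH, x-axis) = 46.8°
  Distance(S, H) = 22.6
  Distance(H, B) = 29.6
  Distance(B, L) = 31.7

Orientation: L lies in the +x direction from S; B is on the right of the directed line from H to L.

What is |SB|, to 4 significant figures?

23.94

Checks: |HB| = 29.60 ✓; |BL| = 31.70 ✓.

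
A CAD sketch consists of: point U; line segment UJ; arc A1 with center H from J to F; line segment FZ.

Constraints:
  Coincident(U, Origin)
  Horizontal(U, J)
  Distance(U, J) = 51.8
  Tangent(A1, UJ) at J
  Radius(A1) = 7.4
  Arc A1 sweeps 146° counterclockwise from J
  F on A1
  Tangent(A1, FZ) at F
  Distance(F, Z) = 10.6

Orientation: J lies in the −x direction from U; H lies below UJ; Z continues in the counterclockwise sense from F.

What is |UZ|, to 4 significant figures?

51.01

U is at the origin; U and J share the same y with |UJ| = 51.8 and J on the −x side, so J = (-51.80, 0.000). Since A1 is tangent to UJ there, HJ ⟂ UJ, so H = J + (0, -7.4) = (-51.80, -7.400). On A1, J sits at bearing 90° from H; a 146° counterclockwise sweep puts F at bearing 236°, so F = H + 7.4·(cos 236°, sin 236°) = (-55.94, -13.53). The tangent condition forces HF to be normal to FZ, so FZ runs along (−sin 236°, cos 236°); with |FZ| = 10.6, Z = (-47.15, -19.46). Then |UZ| = |Z − U| = 51.01.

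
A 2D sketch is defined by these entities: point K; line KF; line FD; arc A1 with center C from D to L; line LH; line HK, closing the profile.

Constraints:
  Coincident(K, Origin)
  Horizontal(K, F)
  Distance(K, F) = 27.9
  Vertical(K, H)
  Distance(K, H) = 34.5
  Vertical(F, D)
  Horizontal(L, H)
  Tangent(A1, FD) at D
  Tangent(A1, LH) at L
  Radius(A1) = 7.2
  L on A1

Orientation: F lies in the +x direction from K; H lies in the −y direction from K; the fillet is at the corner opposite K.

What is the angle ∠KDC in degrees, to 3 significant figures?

44.4°

K is at the origin; K and F share the same y with |KF| = 27.9 and F on the +x side, so F = (27.9, 0.00). K and H share the same x with |KH| = 34.5 and H on the −y side, so H = (0.00, -34.5). The virtual corner opposite K is at (27.9, -34.5). Since A1 is tangent to FD there, CD ⟂ FD and since A1 is tangent to LH there, CL ⟂ LH, with radius 7.2, so the center C sits 7.2 in from both sides at C = (20.7, -27.3). That places the tangent points at D = (27.9, -27.3) on FD and L = (20.7, -34.5) on LH. Then cos ∠KDC = DK·DC / (|DK||DC|), giving 44.4°.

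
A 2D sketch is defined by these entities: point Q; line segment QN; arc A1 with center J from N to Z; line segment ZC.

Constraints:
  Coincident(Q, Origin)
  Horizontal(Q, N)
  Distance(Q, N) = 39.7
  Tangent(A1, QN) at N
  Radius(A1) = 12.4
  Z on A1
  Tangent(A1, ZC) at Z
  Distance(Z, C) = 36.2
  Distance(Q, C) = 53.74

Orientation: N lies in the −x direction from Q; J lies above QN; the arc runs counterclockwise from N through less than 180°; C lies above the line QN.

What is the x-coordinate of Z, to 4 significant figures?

-27.33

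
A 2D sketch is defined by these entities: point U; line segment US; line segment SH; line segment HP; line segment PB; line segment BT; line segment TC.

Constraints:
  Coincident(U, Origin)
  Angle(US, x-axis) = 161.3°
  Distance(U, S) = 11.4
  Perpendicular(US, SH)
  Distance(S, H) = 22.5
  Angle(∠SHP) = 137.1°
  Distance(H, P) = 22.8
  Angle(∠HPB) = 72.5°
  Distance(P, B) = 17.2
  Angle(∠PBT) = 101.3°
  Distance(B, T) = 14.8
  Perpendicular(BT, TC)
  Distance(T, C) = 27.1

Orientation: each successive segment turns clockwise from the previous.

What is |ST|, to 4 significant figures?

19.40

U is at the origin; US runs at 161.3° with length 11.4, so S = (-10.80, 3.655). The perpendicularity gives SH at right angles to US, so SH runs at 71.30°; with |SH| = 22.5, H = (-3.584, 24.97). ∠SHP = 137.1° gives HP at 28.40° from the x-axis; with |HP| = 22.8, P = (16.47, 35.81). ∠HPB = 72.5° gives PB at -79.10° from the x-axis; with |PB| = 17.2, B = (19.72, 18.92). ∠PBT = 101.3° gives BT at -157.8° from the x-axis; with |BT| = 14.8, T = (6.021, 13.33). Then |ST| = |T − S| = 19.40.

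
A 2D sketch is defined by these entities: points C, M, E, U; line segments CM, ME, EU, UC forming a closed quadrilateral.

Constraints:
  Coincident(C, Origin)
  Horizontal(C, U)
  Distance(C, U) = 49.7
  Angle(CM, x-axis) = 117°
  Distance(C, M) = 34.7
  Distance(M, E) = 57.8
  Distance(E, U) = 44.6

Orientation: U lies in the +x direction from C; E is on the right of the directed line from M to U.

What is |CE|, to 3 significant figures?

23.1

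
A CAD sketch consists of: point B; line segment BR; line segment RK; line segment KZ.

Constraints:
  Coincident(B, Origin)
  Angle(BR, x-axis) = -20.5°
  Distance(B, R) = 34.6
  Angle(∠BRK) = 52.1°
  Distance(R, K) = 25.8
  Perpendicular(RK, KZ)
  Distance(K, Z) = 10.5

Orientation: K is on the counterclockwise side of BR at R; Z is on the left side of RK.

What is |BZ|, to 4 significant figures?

17.41

B is at the origin; BR runs at -20.5° with length 34.6, so R = 34.6·(cos -20.5°, sin -20.5°) = (32.41, -12.12). ∠BRK = 52.1°, so RK runs at -20.5° + (180° − 52.1°) = 107.4° from the x-axis; with |RK| = 25.8, K = R + 25.8·(cos 107.4°, sin 107.4°) = (24.69, 12.50). RK ⟂ KZ; with |KZ| = 10.5 on the left of RK, Z = K + 10.5·(-0.9542, -0.2990) = (14.67, 9.362). Then |BZ| = |Z − B| = 17.41.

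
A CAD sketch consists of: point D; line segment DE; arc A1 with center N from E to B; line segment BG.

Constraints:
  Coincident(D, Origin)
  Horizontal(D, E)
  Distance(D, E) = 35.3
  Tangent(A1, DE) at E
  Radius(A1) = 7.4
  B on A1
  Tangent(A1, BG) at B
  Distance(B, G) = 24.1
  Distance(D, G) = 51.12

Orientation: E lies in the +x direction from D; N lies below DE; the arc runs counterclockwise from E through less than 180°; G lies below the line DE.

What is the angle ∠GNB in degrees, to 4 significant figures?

72.93°

Checks: |NB| = 7.400 ✓; ∠(NB, BG) = 90.00° ✓; |BG| = 24.10 ✓; |DG| = 51.12 ✓.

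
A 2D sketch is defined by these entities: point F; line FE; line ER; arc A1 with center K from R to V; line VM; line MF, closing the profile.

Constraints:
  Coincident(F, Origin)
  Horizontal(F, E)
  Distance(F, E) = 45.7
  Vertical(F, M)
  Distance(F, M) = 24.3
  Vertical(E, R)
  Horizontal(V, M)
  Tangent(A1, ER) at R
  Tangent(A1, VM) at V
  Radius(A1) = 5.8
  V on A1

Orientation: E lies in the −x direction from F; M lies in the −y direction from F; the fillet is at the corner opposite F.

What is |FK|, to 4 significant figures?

43.98

F is at the origin; F and E share the same y with |FE| = 45.7 and E on the −x side, so E = (-45.70, 0.000). F and M share the same x with |FM| = 24.3 and M on the −y side, so M = (0.000, -24.30). The virtual corner opposite F is at (-45.70, -24.30). The tangent condition forces KR to be normal to ER and tangency of A1 to VM means the radius KV is perpendicular to VM, with radius 5.8, so the center K sits 5.8 in from both sides at K = (-39.90, -18.50). Then |FK| = |K − F| = 43.98.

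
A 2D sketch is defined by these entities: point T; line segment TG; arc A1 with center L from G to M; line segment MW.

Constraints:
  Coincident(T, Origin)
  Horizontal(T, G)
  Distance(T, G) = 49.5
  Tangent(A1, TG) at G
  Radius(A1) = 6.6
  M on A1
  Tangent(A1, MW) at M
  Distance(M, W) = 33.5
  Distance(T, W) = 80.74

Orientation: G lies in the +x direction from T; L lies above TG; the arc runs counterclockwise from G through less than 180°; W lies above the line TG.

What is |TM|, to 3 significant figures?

54.7

Checks: |LM| = 6.600 ✓; ∠(LM, MW) = 90.00° ✓; |MW| = 33.50 ✓; |TW| = 80.74 ✓.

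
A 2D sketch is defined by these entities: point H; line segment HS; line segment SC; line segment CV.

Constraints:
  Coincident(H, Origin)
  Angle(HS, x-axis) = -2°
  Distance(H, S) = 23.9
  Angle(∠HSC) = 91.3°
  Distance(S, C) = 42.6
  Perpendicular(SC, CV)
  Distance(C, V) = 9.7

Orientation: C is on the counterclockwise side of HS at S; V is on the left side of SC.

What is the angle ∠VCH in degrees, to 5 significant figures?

61.021°

∠HSC = 91.3°, so SC runs at -2.0° + (180° − 91.3°) = 86.700° from the x-axis; with |SC| = 42.6, C = S + 42.6·(cos 86.700°, sin 86.700°) = (26.338, 41.695). SC ⟂ CV; with |CV| = 9.7 on the left of SC, V = C + 9.7·(-0.99834, 0.057564) = (16.654, 42.254). Then cos ∠VCH = CV·CH / (|CV||CH|), giving 61.021°.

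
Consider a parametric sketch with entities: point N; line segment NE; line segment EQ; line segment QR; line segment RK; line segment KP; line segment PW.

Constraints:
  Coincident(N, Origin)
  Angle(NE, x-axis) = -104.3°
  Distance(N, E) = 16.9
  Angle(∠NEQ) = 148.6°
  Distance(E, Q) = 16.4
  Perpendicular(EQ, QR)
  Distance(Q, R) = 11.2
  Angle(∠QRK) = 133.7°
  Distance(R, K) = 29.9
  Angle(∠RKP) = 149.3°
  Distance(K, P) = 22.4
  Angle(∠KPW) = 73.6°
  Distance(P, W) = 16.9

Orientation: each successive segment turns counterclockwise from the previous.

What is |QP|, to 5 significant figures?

56.996

N is at the origin; NE runs at -104.3° with length 16.9, so E = (-4.1743, -16.376). ∠NEQ = 148.6° gives EQ at -72.900° from the x-axis; with |EQ| = 16.4, Q = (0.64798, -32.051). EQ ⟂ QR, so QR runs at 17.100°; with |QR| = 11.2, R = (11.353, -28.758). ∠QRK = 133.7° gives RK at 63.400° from the x-axis; with |RK| = 29.9, K = (24.741, -2.0229). ∠RKP = 149.3° gives KP at 94.100° from the x-axis; with |KP| = 22.4, P = (23.139, 20.320). Then |QP| = |P − Q| = 56.996.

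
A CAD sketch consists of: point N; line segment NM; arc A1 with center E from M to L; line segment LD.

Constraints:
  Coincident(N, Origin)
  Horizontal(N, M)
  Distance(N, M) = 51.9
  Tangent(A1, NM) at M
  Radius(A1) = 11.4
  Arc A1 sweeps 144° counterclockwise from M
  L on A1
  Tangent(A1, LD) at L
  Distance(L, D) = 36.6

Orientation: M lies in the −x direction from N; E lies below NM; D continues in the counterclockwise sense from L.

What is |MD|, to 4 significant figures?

47.96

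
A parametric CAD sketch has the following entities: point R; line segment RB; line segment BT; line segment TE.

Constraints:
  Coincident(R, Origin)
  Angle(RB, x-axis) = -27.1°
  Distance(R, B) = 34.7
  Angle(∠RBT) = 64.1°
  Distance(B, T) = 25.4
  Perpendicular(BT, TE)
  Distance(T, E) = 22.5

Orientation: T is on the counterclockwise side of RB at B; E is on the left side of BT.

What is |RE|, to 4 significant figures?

13.45

∠RBT = 64.1°, so BT runs at -27.1° + (180° − 64.1°) = 88.80° from the x-axis; with |BT| = 25.4, T = B + 25.4·(cos 88.80°, sin 88.80°) = (31.42, 9.587). BT ⟂ TE; with |TE| = 22.5 on the left of BT, E = T + 22.5·(-0.9998, 0.02094) = (8.927, 10.06). Then |RE| = |E − R| = 13.45.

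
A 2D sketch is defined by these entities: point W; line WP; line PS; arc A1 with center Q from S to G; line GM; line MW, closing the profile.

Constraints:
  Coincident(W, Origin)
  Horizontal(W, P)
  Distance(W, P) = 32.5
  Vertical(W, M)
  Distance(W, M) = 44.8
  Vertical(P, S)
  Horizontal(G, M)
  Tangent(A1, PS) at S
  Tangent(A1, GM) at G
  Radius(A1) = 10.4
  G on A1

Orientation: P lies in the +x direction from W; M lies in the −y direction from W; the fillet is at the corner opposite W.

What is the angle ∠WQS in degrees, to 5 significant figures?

122.72°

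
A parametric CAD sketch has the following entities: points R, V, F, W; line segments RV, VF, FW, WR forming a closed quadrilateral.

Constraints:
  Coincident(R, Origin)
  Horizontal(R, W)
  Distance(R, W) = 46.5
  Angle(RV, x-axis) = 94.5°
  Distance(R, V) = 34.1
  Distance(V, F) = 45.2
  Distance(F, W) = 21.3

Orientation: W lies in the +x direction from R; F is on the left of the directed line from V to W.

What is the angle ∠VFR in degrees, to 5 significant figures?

44.270°

R is at the origin; R and W share the same y with |RW| = 46.5 and W in +x, so W = (46.5, 0). RV runs at 94.5° with |RV| = 34.1, so V = (-2.6755, 33.995). F is determined by |VF| = 45.2 and |FW| = 21.3 together: it lies at the intersection of circle(V, 45.2) and circle(W, 21.3). With |VW| = 59.782, the foot of the radical line on VW is 43.184 from V and the perpendicular offset is √(45.2² − 43.184²) = 13.349. Taking the left-of-VW solution: F = (40.438, 20.419).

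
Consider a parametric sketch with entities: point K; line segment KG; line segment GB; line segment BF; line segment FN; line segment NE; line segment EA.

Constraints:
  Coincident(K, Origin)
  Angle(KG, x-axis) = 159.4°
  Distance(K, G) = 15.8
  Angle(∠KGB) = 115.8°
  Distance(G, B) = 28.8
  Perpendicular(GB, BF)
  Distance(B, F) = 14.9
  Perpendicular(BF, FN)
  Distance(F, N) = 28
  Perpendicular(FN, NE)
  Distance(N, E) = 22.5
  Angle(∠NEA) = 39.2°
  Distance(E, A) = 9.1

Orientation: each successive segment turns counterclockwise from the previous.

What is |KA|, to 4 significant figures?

19.96

The perpendicularity gives NE at right angles to FN, so NE runs at 133.6°; with |NE| = 22.5, E = (-20.61, 10.51). ∠NEA = 39.2° gives EA at -85.60° from the x-axis; with |EA| = 9.1, A = (-19.91, 1.438). Then |KA| = |A − K| = 19.96.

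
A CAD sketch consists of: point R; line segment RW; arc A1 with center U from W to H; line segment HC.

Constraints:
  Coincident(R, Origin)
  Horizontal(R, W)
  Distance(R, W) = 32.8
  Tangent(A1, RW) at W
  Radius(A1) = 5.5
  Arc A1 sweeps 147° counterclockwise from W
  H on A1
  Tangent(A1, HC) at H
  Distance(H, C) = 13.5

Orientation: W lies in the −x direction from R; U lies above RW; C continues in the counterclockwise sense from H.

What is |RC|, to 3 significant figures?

44.7

R is at the origin; R and W share the same y with |RW| = 32.8 and W on the −x side, so W = (-32.8, 0.00). A1 meets RW tangentially, so UW is at right angles to RW, so U = W + (0, 5.5) = (-32.8, 5.50). On A1, W sits at bearing -90° from U; a 147° counterclockwise sweep puts H at bearing 57°, so H = U + 5.5·(cos 57°, sin 57°) = (-29.8, 10.1). The tangent condition forces UH to be normal to HC, so HC runs along (−sin 57°, cos 57°); with |HC| = 13.5, C = (-41.1, 17.5). Then |RC| = |C − R| = 44.7.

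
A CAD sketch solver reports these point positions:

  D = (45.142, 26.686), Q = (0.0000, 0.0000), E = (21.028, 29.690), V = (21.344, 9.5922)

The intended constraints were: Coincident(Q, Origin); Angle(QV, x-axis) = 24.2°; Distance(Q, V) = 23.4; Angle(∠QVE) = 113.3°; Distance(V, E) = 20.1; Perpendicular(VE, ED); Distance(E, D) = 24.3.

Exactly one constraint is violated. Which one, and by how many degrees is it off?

Perpendicular(VE, ED) — off by 8.00°.

Q = (0.00, 0.00) ✓; QV at 24.20° ✓; |QV| = 23.40 ✓; ∠QVE = 113.3° ✓; |VE| = 20.10 ✓; ∠(VE, ED) = 98.00° ✗; |ED| = 24.30 ✓.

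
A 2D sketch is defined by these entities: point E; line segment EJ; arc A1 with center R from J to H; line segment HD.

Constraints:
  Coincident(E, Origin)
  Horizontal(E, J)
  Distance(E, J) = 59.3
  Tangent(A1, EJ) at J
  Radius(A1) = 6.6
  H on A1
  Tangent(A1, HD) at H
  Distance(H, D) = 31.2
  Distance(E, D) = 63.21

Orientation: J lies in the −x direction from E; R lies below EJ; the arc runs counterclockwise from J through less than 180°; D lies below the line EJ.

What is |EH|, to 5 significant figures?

65.880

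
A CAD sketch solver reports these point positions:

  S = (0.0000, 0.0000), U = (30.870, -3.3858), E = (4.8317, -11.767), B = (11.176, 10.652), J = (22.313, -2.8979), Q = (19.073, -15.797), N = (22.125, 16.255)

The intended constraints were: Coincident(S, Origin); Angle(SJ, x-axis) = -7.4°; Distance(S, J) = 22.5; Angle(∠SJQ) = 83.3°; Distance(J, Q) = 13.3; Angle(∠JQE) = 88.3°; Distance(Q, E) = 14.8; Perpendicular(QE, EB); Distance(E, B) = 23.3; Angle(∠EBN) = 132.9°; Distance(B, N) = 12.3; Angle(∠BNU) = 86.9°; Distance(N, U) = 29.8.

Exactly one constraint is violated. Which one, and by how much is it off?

Distance(N, U) = 29.8 — off by 8.30.

S = (0.00, 0.00) ✓; SJ at -7.400° ✓; |SJ| = 22.50 ✓; ∠SJQ = 83.30° ✓; |JQ| = 13.30 ✓; ∠JQE = 88.30° ✓; |QE| = 14.80 ✓; ∠(QE, EB) = 90.00° ✓; |EB| = 23.30 ✓; ∠EBN = 132.9° ✓; |BN| = 12.30 ✓; ∠BNU = 86.90° ✓; |NU| = 21.50 ✗.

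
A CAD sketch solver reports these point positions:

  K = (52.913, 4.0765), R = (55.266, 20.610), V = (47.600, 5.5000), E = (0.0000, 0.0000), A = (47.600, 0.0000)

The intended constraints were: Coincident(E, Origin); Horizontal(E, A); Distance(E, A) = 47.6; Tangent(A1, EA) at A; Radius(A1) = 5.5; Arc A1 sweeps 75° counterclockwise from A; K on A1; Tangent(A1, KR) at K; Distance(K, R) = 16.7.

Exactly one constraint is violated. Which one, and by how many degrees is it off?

Tangent(A1, KR) at K — off by 6.90°.

E = (0.00, 0.00) ✓; E.y = 0.00, A.y = 0.00 ✓; |EA| = 47.60 ✓; ∠(VA, AE) = 90.00° ✓; |VA| = 5.500 ✓; bearing(V→K) − bearing(V→A) = 75.00° ✓; |VK| = 5.500 ✓; ∠(VK, KR) = 83.10° ✗; |KR| = 16.70 ✓.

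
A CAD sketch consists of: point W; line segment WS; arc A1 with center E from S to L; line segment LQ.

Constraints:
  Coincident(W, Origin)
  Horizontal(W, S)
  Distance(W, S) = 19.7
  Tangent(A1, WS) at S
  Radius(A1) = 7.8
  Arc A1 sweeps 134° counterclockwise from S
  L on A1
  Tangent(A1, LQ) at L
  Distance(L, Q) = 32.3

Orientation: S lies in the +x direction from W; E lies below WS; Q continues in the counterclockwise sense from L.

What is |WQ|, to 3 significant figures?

51.6

W is at the origin; W and S share the same y with |WS| = 19.7 and S on the +x side, so S = (19.7, 0.00). Tangency of A1 to WS means the radius ES is perpendicular to WS, so E = S + (0, -7.8) = (19.7, -7.80). On A1, S sits at bearing 90° from E; a 134° counterclockwise sweep puts L at bearing 224°, so L = E + 7.8·(cos 224°, sin 224°) = (14.1, -13.2). Tangency of A1 to LQ means the radius EL is perpendicular to LQ, so LQ runs along (−sin 224°, cos 224°); with |LQ| = 32.3, Q = (36.5, -36.5). Then |WQ| = |Q − W| = 51.6.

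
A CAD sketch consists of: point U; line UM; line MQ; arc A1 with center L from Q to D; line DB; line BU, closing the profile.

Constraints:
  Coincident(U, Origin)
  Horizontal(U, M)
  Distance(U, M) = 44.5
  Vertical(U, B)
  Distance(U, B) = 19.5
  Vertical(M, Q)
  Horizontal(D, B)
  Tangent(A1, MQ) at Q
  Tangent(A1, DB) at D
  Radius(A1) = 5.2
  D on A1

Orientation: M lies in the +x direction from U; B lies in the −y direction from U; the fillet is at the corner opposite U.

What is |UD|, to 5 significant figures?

43.872

U is at the origin; UM is horizontal with |UM| = 44.5 and M on the +x side, so M = (44.500, 0.0000). U and B share the same x with |UB| = 19.5 and B on the −y side, so B = (0.0000, -19.500). The virtual corner opposite U is at (44.500, -19.500). The tangent condition forces LQ to be normal to MQ and tangency of A1 to DB means the radius LD is perpendicular to DB, with radius 5.2, so the center L sits 5.2 in from both sides at L = (39.300, -14.300). That places the tangent points at Q = (44.500, -14.300) on MQ and D = (39.300, -19.500) on DB. Then |UD| = |D − U| = 43.872.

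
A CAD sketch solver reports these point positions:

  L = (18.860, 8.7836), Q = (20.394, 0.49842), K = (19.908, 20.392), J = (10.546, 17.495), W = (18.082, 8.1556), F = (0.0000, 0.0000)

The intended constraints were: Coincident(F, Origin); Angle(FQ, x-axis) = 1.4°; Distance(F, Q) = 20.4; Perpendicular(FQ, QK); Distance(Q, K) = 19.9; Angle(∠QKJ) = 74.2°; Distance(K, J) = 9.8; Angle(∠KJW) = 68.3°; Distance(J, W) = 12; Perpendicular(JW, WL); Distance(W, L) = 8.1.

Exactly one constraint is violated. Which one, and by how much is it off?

Distance(W, L) = 8.1 — off by 7.10.

F = (0.00, 0.00) ✓; FQ at 1.400° ✓; |FQ| = 20.40 ✓; ∠(FQ, QK) = 90.00° ✓; |QK| = 19.90 ✓; ∠QKJ = 74.21° ✓; |KJ| = 9.800 ✓; ∠KJW = 68.29° ✓; |JW| = 12.00 ✓; ∠(JW, WL) = 90.01° ✓; |WL| = 0.9998 ✗.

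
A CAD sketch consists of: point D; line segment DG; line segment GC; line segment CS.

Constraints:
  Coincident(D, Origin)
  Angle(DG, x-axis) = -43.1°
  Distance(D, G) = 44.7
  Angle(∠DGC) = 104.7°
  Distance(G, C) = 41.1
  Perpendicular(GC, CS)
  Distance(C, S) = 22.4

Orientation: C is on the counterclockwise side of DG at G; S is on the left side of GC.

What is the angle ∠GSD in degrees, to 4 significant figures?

50.26°

D is at the origin; DG runs at -43.1° with length 44.7, so G = 44.7·(cos -43.1°, sin -43.1°) = (32.64, -30.54). ∠DGC = 104.7°, so GC runs at -43.1° + (180° − 104.7°) = 32.20° from the x-axis; with |GC| = 41.1, C = G + 41.1·(cos 32.20°, sin 32.20°) = (67.42, -8.641). GC ⟂ CS; with |CS| = 22.4 on the left of GC, S = C + 22.4·(-0.5329, 0.8462) = (55.48, 10.31). Then cos ∠GSD = SG·SD / (|SG||SD|), giving 50.26°.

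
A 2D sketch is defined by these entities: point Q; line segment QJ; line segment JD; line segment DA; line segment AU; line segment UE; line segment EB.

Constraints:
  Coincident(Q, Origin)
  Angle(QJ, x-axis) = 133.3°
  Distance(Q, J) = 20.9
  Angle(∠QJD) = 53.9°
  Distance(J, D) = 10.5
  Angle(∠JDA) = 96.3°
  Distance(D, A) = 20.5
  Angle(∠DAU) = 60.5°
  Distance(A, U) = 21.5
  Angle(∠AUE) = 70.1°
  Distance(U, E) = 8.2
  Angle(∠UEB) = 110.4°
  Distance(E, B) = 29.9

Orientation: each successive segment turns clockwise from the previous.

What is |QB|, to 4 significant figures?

13.87

Q is at the origin; QJ runs at 133.3° with length 20.9, so J = (-14.33, 15.21). ∠QJD = 53.9° gives JD at 7.200° from the x-axis; with |JD| = 10.5, D = (-3.916, 16.53). ∠JDA = 96.3° gives DA at -76.50° from the x-axis; with |DA| = 20.5, A = (0.8692, -3.407). ∠DAU = 60.5° gives AU at 164.0° from the x-axis; with |AU| = 21.5, U = (-19.80, 2.519). ∠AUE = 70.1° gives UE at 54.10° from the x-axis; with |UE| = 8.2, E = (-14.99, 9.161). ∠UEB = 110.4° gives EB at -15.50° from the x-axis; with |EB| = 29.9, B = (13.82, 1.171). Then |QB| = |B − Q| = 13.87.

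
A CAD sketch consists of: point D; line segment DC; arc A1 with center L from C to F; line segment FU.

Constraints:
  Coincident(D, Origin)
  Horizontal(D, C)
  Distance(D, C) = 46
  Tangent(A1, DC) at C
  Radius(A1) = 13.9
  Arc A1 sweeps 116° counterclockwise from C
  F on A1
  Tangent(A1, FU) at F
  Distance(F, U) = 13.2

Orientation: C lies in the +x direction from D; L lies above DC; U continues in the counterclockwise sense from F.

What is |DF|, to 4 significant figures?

61.82

Tangency of A1 to DC means the radius LC is perpendicular to DC, so L = C + (0, 13.9) = (46.00, 13.90). On A1, C sits at bearing -90° from L; a 116° counterclockwise sweep puts F at bearing 26°, so F = L + 13.9·(cos 26°, sin 26°) = (58.49, 19.99). Then |DF| = |F − D| = 61.82.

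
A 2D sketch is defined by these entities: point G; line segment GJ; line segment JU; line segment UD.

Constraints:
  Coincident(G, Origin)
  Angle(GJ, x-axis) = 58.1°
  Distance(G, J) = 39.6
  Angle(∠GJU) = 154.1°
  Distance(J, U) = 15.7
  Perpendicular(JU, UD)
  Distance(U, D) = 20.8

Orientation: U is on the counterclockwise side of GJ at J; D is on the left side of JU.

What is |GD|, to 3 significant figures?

51.4

∠GJU = 154.1°, so JU runs at 58.1° + (180° − 154.1°) = 84.0° from the x-axis; with |JU| = 15.7, U = J + 15.7·(cos 84.0°, sin 84.0°) = (22.6, 49.2). The perpendicularity gives UD at right angles to JU; with |UD| = 20.8 on the left of JU, D = U + 20.8·(-0.995, 0.105) = (1.88, 51.4). Then |GD| = |D − G| = 51.4.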